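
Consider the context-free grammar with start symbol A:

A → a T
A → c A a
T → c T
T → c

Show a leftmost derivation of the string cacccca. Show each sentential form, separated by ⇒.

A ⇒ cAa ⇒ caTa ⇒ cacTa ⇒ caccTa ⇒ cacccTa ⇒ cacccca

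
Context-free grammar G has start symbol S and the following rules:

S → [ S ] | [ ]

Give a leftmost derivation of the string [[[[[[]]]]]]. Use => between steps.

S => [S]   [S → [ S ]]
[S] => [[S]]   [S → [ S ]]
[[S]] => [[[S]]]   [S → [ S ]]
[[[S]]] => [[[[S]]]]   [S → [ S ]]
[[[[S]]]] => [[[[[S]]]]]   [S → [ S ]]
[[[[[S]]]]] => [[[[[[]]]]]]   [S → [ ]]

S => [S] => [[S]] => [[[S]]] => [[[[S]]]] => [[[[[S]]]]] => [[[[[[]]]]]]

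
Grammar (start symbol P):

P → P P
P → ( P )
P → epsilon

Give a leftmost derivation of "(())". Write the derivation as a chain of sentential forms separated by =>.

P => (P) => (PP) => ((P)P) => (()P) => (())

P => (P)   [P → ( P )]
(P) => (PP)   [P → P P]
(PP) => ((P)P)   [P → ( P )]
((P)P) => (()P)   [P → epsilon]
(()P) => (())   [P → epsilon]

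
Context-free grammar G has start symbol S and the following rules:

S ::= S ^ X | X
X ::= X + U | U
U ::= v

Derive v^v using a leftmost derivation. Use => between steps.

S => S^X => X^X => U^X => v^X => v^U => v^v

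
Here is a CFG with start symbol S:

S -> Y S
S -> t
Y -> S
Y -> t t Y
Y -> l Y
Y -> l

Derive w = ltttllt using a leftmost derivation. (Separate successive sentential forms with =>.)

S => YS => lYS => lSS => ltS => ltYS => ltttYS => ltttlS => ltttlYS => ltttllS => ltttllt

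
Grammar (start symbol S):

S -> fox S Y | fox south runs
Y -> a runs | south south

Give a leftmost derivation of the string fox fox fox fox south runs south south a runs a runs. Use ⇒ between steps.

S ⇒ fox S Y ⇒ fox fox S Y Y ⇒ fox fox fox S Y Y Y ⇒ fox fox fox fox south runs Y Y Y ⇒ fox fox fox fox south runs south south Y Y ⇒ fox fox fox fox south runs south south a runs Y ⇒ fox fox fox fox south runs south south a runs a runs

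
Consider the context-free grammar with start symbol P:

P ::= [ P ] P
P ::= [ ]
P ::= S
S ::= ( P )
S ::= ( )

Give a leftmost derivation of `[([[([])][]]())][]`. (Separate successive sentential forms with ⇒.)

P ⇒ [P]P ⇒ [S]P ⇒ [(P)]P ⇒ [([P]P)]P ⇒ [([[P]P]P)]P ⇒ [([[S]P]P)]P ⇒ [([[(P)]P]P)]P ⇒ [([[([])]P]P)]P ⇒ [([[([])][]]P)]P ⇒ [([[([])][]]S)]P ⇒ [([[([])][]]())]P ⇒ [([[([])][]]())][]

P ⇒ [P]P   [P ::= [ P ] P]
[P]P ⇒ [S]P   [P ::= S]
[S]P ⇒ [(P)]P   [S ::= ( P )]
[(P)]P ⇒ [([P]P)]P   [P ::= [ P ] P]
[([P]P)]P ⇒ [([[P]P]P)]P   [P ::= [ P ] P]
[([[P]P]P)]P ⇒ [([[S]P]P)]P   [P ::= S]
[([[S]P]P)]P ⇒ [([[(P)]P]P)]P   [S ::= ( P )]
[([[(P)]P]P)]P ⇒ [([[([])]P]P)]P   [P ::= [ ]]
[([[([])]P]P)]P ⇒ [([[([])][]]P)]P   [P ::= [ ]]
[([[([])][]]P)]P ⇒ [([[([])][]]S)]P   [P ::= S]
[([[([])][]]S)]P ⇒ [([[([])][]]())]P   [S ::= ( )]
[([[([])][]]())]P ⇒ [([[([])][]]())][]   [P ::= [ ]]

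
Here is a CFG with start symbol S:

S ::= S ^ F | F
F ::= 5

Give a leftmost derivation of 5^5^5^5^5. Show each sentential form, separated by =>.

S => S^F => S^F^F => S^F^F^F => S^F^F^F^F => F^F^F^F^F => 5^F^F^F^F => 5^5^F^F^F => 5^5^5^F^F => 5^5^5^5^F => 5^5^5^5^5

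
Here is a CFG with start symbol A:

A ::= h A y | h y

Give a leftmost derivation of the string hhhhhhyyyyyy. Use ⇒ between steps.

A ⇒ hAy ⇒ hhAyy ⇒ hhhAyyy ⇒ hhhhAyyyy ⇒ hhhhhAyyyyy ⇒ hhhhhhyyyyyy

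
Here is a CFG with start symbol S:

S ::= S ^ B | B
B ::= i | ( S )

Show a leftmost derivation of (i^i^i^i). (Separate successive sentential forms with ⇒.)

S ⇒ B ⇒ (S) ⇒ (S^B) ⇒ (S^B^B) ⇒ (S^B^B^B) ⇒ (B^B^B^B) ⇒ (i^B^B^B) ⇒ (i^i^B^B) ⇒ (i^i^i^B) ⇒ (i^i^i^i)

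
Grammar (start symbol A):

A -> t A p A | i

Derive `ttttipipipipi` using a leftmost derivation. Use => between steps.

A => tApA => ttApApA => tttApApApA => ttttApApApApA => ttttipApApApA => ttttipipApApA => ttttipipipApA => ttttipipipipA => ttttipipipipi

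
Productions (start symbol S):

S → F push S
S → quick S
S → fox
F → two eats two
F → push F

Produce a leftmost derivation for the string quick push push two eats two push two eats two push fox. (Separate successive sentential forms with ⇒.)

S ⇒ quick S ⇒ quick F push S ⇒ quick push F push S ⇒ quick push push F push S ⇒ quick push push two eats two push S ⇒ quick push push two eats two push F push S ⇒ quick push push two eats two push two eats two push S ⇒ quick push push two eats two push two eats two push fox

S ⇒ quick S   [S → quick S]
quick S ⇒ quick F push S   [S → F push S]
quick F push S ⇒ quick push F push S   [F → push F]
quick push F push S ⇒ quick push push F push S   [F → push F]
quick push push F push S ⇒ quick push push two eats two push S   [F → two eats two]
quick push push two eats two push S ⇒ quick push push two eats two push F push S   [S → F push S]
quick push push two eats two push F push S ⇒ quick push push two eats two push two eats two push S   [F → two eats two]
quick push push two eats two push two eats two push S ⇒ quick push push two eats two push two eats two push fox   [S → fox]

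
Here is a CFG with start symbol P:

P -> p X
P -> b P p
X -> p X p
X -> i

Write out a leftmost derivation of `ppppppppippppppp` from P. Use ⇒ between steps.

P ⇒ pX ⇒ ppXp ⇒ pppXpp ⇒ ppppXppp ⇒ pppppXpppp ⇒ ppppppXppppp ⇒ pppppppXpppppp ⇒ ppppppppXppppppp ⇒ ppppppppippppppp

P ⇒ pX   [P -> p X]
pX ⇒ ppXp   [X -> p X p]
ppXp ⇒ pppXpp   [X -> p X p]
pppXpp ⇒ ppppXppp   [X -> p X p]
ppppXppp ⇒ pppppXpppp   [X -> p X p]
pppppXpppp ⇒ ppppppXppppp   [X -> p X p]
ppppppXppppp ⇒ pppppppXpppppp   [X -> p X p]
pppppppXpppppp ⇒ ppppppppXppppppp   [X -> p X p]
ppppppppXppppppp ⇒ ppppppppippppppp   [X -> i]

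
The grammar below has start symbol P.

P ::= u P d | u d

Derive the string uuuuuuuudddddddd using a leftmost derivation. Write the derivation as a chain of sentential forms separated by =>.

P=>uPd=>uuPdd=>uuuPddd=>uuuuPdddd=>uuuuuPddddd=>uuuuuuPdddddd=>uuuuuuuPddddddd=>uuuuuuuudddddddd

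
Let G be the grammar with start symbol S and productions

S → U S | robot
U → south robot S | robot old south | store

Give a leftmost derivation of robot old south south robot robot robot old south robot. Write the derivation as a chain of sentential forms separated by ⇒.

S ⇒ U S ⇒ robot old south S ⇒ robot old south U S ⇒ robot old south south robot S S ⇒ robot old south south robot robot S ⇒ robot old south south robot robot U S ⇒ robot old south south robot robot robot old south S ⇒ robot old south south robot robot robot old south robot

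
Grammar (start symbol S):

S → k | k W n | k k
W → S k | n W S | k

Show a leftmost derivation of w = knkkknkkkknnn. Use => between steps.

S => kWn   [S → k W n]
kWn => knWSn   [W → n W S]
knWSn => knSkSn   [W → S k]
knSkSn => knkkSn   [S → k]
knkkSn => knkkkWnn   [S → k W n]
knkkkWnn => knkkknWSnn   [W → n W S]
knkkknWSnn => knkkknSkSnn   [W → S k]
knkkknSkSnn => knkkknkkSnn   [S → k]
knkkknkkSnn => knkkknkkkWnnn   [S → k W n]
knkkknkkkWnnn => knkkknkkkknnn   [W → k]

S => kWn => knWSn => knSkSn => knkkSn => knkkkWnn => knkkknWSnn => knkkknSkSnn => knkkknkkSnn => knkkknkkkWnnn => knkkknkkkknnn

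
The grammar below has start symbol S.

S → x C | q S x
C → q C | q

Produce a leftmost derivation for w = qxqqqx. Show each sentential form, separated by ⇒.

S ⇒ qSx ⇒ qxCx ⇒ qxqCx ⇒ qxqqCx ⇒ qxqqqx

S ⇒ qSx   [S → q S x]
qSx ⇒ qxCx   [S → x C]
qxCx ⇒ qxqCx   [C → q C]
qxqCx ⇒ qxqqCx   [C → q C]
qxqqCx ⇒ qxqqqx   [C → q]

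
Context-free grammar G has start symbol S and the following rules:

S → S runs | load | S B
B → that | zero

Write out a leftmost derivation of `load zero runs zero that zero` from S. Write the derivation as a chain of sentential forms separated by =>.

S => S B => S B B => S B B B => S runs B B B => S B runs B B B => load B runs B B B => load zero runs B B B => load zero runs zero B B => load zero runs zero that B => load zero runs zero that zero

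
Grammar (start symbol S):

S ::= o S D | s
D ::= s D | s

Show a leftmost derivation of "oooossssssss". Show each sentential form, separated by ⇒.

S ⇒ oSD   [S ::= o S D]
oSD ⇒ ooSDD   [S ::= o S D]
ooSDD ⇒ oooSDDD   [S ::= o S D]
oooSDDD ⇒ ooooSDDDD   [S ::= o S D]
ooooSDDDD ⇒ oooosDDDD   [S ::= s]
oooosDDDD ⇒ oooossDDDD   [D ::= s D]
oooossDDDD ⇒ oooosssDDDD   [D ::= s D]
oooosssDDDD ⇒ oooossssDDD   [D ::= s]
oooossssDDD ⇒ oooosssssDDD   [D ::= s D]
oooosssssDDD ⇒ oooossssssDD   [D ::= s]
oooossssssDD ⇒ oooosssssssD   [D ::= s]
oooosssssssD ⇒ oooossssssss   [D ::= s]

S⇒oSD⇒ooSDD⇒oooSDDD⇒ooooSDDDD⇒oooosDDDD⇒oooossDDDD⇒oooosssDDDD⇒oooossssDDD⇒oooosssssDDD⇒oooossssssDD⇒oooosssssssD⇒oooossssssss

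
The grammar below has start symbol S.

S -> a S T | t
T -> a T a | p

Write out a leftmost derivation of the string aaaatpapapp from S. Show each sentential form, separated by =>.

S => aST   [S -> a S T]
aST => aaSTT   [S -> a S T]
aaSTT => aaaSTTT   [S -> a S T]
aaaSTTT => aaaaSTTTT   [S -> a S T]
aaaaSTTTT => aaaatTTTT   [S -> t]
aaaatTTTT => aaaatpTTT   [T -> p]
aaaatpTTT => aaaatpaTaTT   [T -> a T a]
aaaatpaTaTT => aaaatpapaTT   [T -> p]
aaaatpapaTT => aaaatpapapT   [T -> p]
aaaatpapapT => aaaatpapapp   [T -> p]

S=>aST=>aaSTT=>aaaSTTT=>aaaaSTTTT=>aaaatTTTT=>aaaatpTTT=>aaaatpaTaTT=>aaaatpapaTT=>aaaatpapapT=>aaaatpapapp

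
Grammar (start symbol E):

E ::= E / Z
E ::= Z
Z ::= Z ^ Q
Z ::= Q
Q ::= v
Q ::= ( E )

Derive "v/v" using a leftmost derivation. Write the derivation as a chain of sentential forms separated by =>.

E => E/Z   [E ::= E / Z]
E/Z => Z/Z   [E ::= Z]
Z/Z => Q/Z   [Z ::= Q]
Q/Z => v/Z   [Q ::= v]
v/Z => v/Q   [Z ::= Q]
v/Q => v/v   [Q ::= v]

E=>E/Z=>Z/Z=>Q/Z=>v/Z=>v/Q=>v/v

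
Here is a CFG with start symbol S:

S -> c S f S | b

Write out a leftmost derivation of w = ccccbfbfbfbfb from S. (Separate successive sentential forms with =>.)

S => cSfS   [S -> c S f S]
cSfS => ccSfSfS   [S -> c S f S]
ccSfSfS => cccSfSfSfS   [S -> c S f S]
cccSfSfSfS => ccccSfSfSfSfS   [S -> c S f S]
ccccSfSfSfSfS => ccccbfSfSfSfS   [S -> b]
ccccbfSfSfSfS => ccccbfbfSfSfS   [S -> b]
ccccbfbfSfSfS => ccccbfbfbfSfS   [S -> b]
ccccbfbfbfSfS => ccccbfbfbfbfS   [S -> b]
ccccbfbfbfbfS => ccccbfbfbfbfb   [S -> b]

S => cSfS => ccSfSfS => cccSfSfSfS => ccccSfSfSfSfS => ccccbfSfSfSfS => ccccbfbfSfSfS => ccccbfbfbfSfS => ccccbfbfbfbfS => ccccbfbfbfbfb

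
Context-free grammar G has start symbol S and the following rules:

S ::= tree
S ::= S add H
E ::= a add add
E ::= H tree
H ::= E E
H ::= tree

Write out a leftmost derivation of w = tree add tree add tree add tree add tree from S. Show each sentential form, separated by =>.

S => S add H => S add H add H => S add H add H add H => S add H add H add H add H => tree add H add H add H add H => tree add tree add H add H add H => tree add tree add tree add H add H => tree add tree add tree add tree add H => tree add tree add tree add tree add tree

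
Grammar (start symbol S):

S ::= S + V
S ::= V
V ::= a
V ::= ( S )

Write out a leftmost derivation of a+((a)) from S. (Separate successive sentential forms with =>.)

S => S+V => V+V => a+V => a+(S) => a+(V) => a+((S)) => a+((V)) => a+((a))

S => S+V   [S ::= S + V]
S+V => V+V   [S ::= V]
V+V => a+V   [V ::= a]
a+V => a+(S)   [V ::= ( S )]
a+(S) => a+(V)   [S ::= V]
a+(V) => a+((S))   [V ::= ( S )]
a+((S)) => a+((V))   [S ::= V]
a+((V)) => a+((a))   [V ::= a]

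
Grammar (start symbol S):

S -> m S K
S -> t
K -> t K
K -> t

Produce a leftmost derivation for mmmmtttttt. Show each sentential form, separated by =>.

S => mSK   [S -> m S K]
mSK => mmSKK   [S -> m S K]
mmSKK => mmmSKKK   [S -> m S K]
mmmSKKK => mmmmSKKKK   [S -> m S K]
mmmmSKKKK => mmmmtKKKK   [S -> t]
mmmmtKKKK => mmmmttKKKK   [K -> t K]
mmmmttKKKK => mmmmtttKKK   [K -> t]
mmmmtttKKK => mmmmttttKK   [K -> t]
mmmmttttKK => mmmmtttttK   [K -> t]
mmmmtttttK => mmmmtttttt   [K -> t]

S => mSK => mmSKK => mmmSKKK => mmmmSKKKK => mmmmtKKKK => mmmmttKKKK => mmmmtttKKK => mmmmttttKK => mmmmtttttK => mmmmtttttt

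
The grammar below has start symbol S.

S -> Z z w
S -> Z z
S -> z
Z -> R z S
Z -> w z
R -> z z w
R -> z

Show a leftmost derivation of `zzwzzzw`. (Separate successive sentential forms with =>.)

S => Zzw => RzSzw => zzSzw => zzZzzw => zzwzzzw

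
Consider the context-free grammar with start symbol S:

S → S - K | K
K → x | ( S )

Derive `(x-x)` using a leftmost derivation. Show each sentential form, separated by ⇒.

S⇒K⇒(S)⇒(S-K)⇒(K-K)⇒(x-K)⇒(x-x)

S ⇒ K   [S → K]
K ⇒ (S)   [K → ( S )]
(S) ⇒ (S-K)   [S → S - K]
(S-K) ⇒ (K-K)   [S → K]
(K-K) ⇒ (x-K)   [K → x]
(x-K) ⇒ (x-x)   [K → x]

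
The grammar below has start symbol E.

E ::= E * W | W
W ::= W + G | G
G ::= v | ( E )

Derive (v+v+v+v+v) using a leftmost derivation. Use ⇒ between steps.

E⇒W⇒G⇒(E)⇒(W)⇒(W+G)⇒(W+G+G)⇒(W+G+G+G)⇒(W+G+G+G+G)⇒(G+G+G+G+G)⇒(v+G+G+G+G)⇒(v+v+G+G+G)⇒(v+v+v+G+G)⇒(v+v+v+v+G)⇒(v+v+v+v+v)

E ⇒ W   [E ::= W]
W ⇒ G   [W ::= G]
G ⇒ (E)   [G ::= ( E )]
(E) ⇒ (W)   [E ::= W]
(W) ⇒ (W+G)   [W ::= W + G]
(W+G) ⇒ (W+G+G)   [W ::= W + G]
(W+G+G) ⇒ (W+G+G+G)   [W ::= W + G]
(W+G+G+G) ⇒ (W+G+G+G+G)   [W ::= W + G]
(W+G+G+G+G) ⇒ (G+G+G+G+G)   [W ::= G]
(G+G+G+G+G) ⇒ (v+G+G+G+G)   [G ::= v]
(v+G+G+G+G) ⇒ (v+v+G+G+G)   [G ::= v]
(v+v+G+G+G) ⇒ (v+v+v+G+G)   [G ::= v]
(v+v+v+G+G) ⇒ (v+v+v+v+G)   [G ::= v]
(v+v+v+v+G) ⇒ (v+v+v+v+v)   [G ::= v]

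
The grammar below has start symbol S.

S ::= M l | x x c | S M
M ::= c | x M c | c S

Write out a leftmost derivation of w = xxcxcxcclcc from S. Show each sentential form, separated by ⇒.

S ⇒ SM   [S ::= S M]
SM ⇒ SMM   [S ::= S M]
SMM ⇒ xxcMM   [S ::= x x c]
xxcMM ⇒ xxcxMcM   [M ::= x M c]
xxcxMcM ⇒ xxcxcScM   [M ::= c S]
xxcxcScM ⇒ xxcxcMlcM   [S ::= M l]
xxcxcMlcM ⇒ xxcxcxMclcM   [M ::= x M c]
xxcxcxMclcM ⇒ xxcxcxcclcM   [M ::= c]
xxcxcxcclcM ⇒ xxcxcxcclcc   [M ::= c]

S⇒SM⇒SMM⇒xxcMM⇒xxcxMcM⇒xxcxcScM⇒xxcxcMlcM⇒xxcxcxMclcM⇒xxcxcxcclcM⇒xxcxcxcclcc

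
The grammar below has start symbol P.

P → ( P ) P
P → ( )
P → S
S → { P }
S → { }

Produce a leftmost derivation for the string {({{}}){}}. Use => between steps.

P=>S=>{P}=>{(P)P}=>{(S)P}=>{({P})P}=>{({S})P}=>{({{}})P}=>{({{}})S}=>{({{}}){}}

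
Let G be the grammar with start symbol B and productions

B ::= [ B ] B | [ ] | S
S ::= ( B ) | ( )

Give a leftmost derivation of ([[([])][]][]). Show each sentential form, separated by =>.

B=>S=>(B)=>([B]B)=>([[B]B]B)=>([[S]B]B)=>([[(B)]B]B)=>([[([])]B]B)=>([[([])][]]B)=>([[([])][]][])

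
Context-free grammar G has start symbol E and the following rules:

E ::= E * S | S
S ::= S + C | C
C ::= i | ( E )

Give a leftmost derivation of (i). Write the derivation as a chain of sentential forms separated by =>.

E => S   [E ::= S]
S => C   [S ::= C]
C => (E)   [C ::= ( E )]
(E) => (S)   [E ::= S]
(S) => (C)   [S ::= C]
(C) => (i)   [C ::= i]

E => S => C => (E) => (S) => (C) => (i)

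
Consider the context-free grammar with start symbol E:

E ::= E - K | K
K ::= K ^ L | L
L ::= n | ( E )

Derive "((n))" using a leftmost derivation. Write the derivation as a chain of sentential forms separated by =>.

E => K   [E ::= K]
K => L   [K ::= L]
L => (E)   [L ::= ( E )]
(E) => (K)   [E ::= K]
(K) => (L)   [K ::= L]
(L) => ((E))   [L ::= ( E )]
((E)) => ((K))   [E ::= K]
((K)) => ((L))   [K ::= L]
((L)) => ((n))   [L ::= n]

E => K => L => (E) => (K) => (L) => ((E)) => ((K)) => ((L)) => ((n))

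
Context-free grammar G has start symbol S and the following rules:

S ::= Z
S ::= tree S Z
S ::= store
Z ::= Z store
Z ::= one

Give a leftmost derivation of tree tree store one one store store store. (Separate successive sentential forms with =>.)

S => tree S Z => tree tree S Z Z => tree tree store Z Z => tree tree store one Z => tree tree store one Z store => tree tree store one Z store store => tree tree store one Z store store store => tree tree store one one store store store

S => tree S Z   [S ::= tree S Z]
tree S Z => tree tree S Z Z   [S ::= tree S Z]
tree tree S Z Z => tree tree store Z Z   [S ::= store]
tree tree store Z Z => tree tree store one Z   [Z ::= one]
tree tree store one Z => tree tree store one Z store   [Z ::= Z store]
tree tree store one Z store => tree tree store one Z store store   [Z ::= Z store]
tree tree store one Z store store => tree tree store one Z store store store   [Z ::= Z store]
tree tree store one Z store store store => tree tree store one one store store store   [Z ::= one]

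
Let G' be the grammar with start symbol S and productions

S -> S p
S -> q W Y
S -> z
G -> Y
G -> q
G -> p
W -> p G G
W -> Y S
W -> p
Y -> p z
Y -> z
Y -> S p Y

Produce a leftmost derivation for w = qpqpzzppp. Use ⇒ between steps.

S ⇒ Sp   [S -> S p]
Sp ⇒ Spp   [S -> S p]
Spp ⇒ Sppp   [S -> S p]
Sppp ⇒ qWYppp   [S -> q W Y]
qWYppp ⇒ qpGGYppp   [W -> p G G]
qpGGYppp ⇒ qpqGYppp   [G -> q]
qpqGYppp ⇒ qpqYYppp   [G -> Y]
qpqYYppp ⇒ qpqpzYppp   [Y -> p z]
qpqpzYppp ⇒ qpqpzzppp   [Y -> z]

S ⇒ Sp ⇒ Spp ⇒ Sppp ⇒ qWYppp ⇒ qpGGYppp ⇒ qpqGYppp ⇒ qpqYYppp ⇒ qpqpzYppp ⇒ qpqpzzppp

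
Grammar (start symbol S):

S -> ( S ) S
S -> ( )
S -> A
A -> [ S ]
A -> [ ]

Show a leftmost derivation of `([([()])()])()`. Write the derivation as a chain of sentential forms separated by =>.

S => (S)S => (A)S => ([S])S => ([(S)S])S => ([(A)S])S => ([([S])S])S => ([([()])S])S => ([([()])()])S => ([([()])()])()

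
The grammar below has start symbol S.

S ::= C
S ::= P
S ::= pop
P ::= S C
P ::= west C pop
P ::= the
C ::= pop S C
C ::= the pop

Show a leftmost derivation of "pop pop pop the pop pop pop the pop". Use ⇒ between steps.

S ⇒ C   [S ::= C]
C ⇒ pop S C   [C ::= pop S C]
pop S C ⇒ pop pop C   [S ::= pop]
pop pop C ⇒ pop pop pop S C   [C ::= pop S C]
pop pop pop S C ⇒ pop pop pop C C   [S ::= C]
pop pop pop C C ⇒ pop pop pop the pop C   [C ::= the pop]
pop pop pop the pop C ⇒ pop pop pop the pop pop S C   [C ::= pop S C]
pop pop pop the pop pop S C ⇒ pop pop pop the pop pop pop C   [S ::= pop]
pop pop pop the pop pop pop C ⇒ pop pop pop the pop pop pop the pop   [C ::= the pop]

S ⇒ C ⇒ pop S C ⇒ pop pop C ⇒ pop pop pop S C ⇒ pop pop pop C C ⇒ pop pop pop the pop C ⇒ pop pop pop the pop pop S C ⇒ pop pop pop the pop pop pop C ⇒ pop pop pop the pop pop pop the pop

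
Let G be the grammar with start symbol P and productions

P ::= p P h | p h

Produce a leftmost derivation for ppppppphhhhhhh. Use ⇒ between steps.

P ⇒ pPh ⇒ ppPhh ⇒ pppPhhh ⇒ ppppPhhhh ⇒ pppppPhhhhh ⇒ ppppppPhhhhhh ⇒ ppppppphhhhhhh

P ⇒ pPh   [P ::= p P h]
pPh ⇒ ppPhh   [P ::= p P h]
ppPhh ⇒ pppPhhh   [P ::= p P h]
pppPhhh ⇒ ppppPhhhh   [P ::= p P h]
ppppPhhhh ⇒ pppppPhhhhh   [P ::= p P h]
pppppPhhhhh ⇒ ppppppPhhhhhh   [P ::= p P h]
ppppppPhhhhhh ⇒ ppppppphhhhhhh   [P ::= p h]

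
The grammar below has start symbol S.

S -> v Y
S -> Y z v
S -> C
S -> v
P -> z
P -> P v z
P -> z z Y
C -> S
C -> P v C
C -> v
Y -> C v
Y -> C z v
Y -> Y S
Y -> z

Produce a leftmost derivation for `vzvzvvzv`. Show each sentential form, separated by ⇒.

S ⇒ vY   [S -> v Y]
vY ⇒ vCzv   [Y -> C z v]
vCzv ⇒ vPvCzv   [C -> P v C]
vPvCzv ⇒ vzvCzv   [P -> z]
vzvCzv ⇒ vzvPvCzv   [C -> P v C]
vzvPvCzv ⇒ vzvzvCzv   [P -> z]
vzvzvCzv ⇒ vzvzvvzv   [C -> v]

S ⇒ vY ⇒ vCzv ⇒ vPvCzv ⇒ vzvCzv ⇒ vzvPvCzv ⇒ vzvzvCzv ⇒ vzvzvvzv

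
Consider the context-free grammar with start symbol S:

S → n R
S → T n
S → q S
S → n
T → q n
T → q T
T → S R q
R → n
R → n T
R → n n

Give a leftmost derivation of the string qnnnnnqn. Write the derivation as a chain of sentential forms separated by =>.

S => Tn => SRqn => qSRqn => qnRRqn => qnnnRqn => qnnnnnqn

S => Tn   [S → T n]
Tn => SRqn   [T → S R q]
SRqn => qSRqn   [S → q S]
qSRqn => qnRRqn   [S → n R]
qnRRqn => qnnnRqn   [R → n n]
qnnnRqn => qnnnnnqn   [R → n n]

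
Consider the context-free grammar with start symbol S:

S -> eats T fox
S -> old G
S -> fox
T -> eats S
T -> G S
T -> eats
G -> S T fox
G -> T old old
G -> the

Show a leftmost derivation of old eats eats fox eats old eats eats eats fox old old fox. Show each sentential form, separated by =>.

S => old G => old S T fox => old eats T fox T fox => old eats eats fox T fox => old eats eats fox eats S fox => old eats eats fox eats old G fox => old eats eats fox eats old T old old fox => old eats eats fox eats old eats S old old fox => old eats eats fox eats old eats eats T fox old old fox => old eats eats fox eats old eats eats eats fox old old fox

S => old G   [S -> old G]
old G => old S T fox   [G -> S T fox]
old S T fox => old eats T fox T fox   [S -> eats T fox]
old eats T fox T fox => old eats eats fox T fox   [T -> eats]
old eats eats fox T fox => old eats eats fox eats S fox   [T -> eats S]
old eats eats fox eats S fox => old eats eats fox eats old G fox   [S -> old G]
old eats eats fox eats old G fox => old eats eats fox eats old T old old fox   [G -> T old old]
old eats eats fox eats old T old old fox => old eats eats fox eats old eats S old old fox   [T -> eats S]
old eats eats fox eats old eats S old old fox => old eats eats fox eats old eats eats T fox old old fox   [S -> eats T fox]
old eats eats fox eats old eats eats T fox old old fox => old eats eats fox eats old eats eats eats fox old old fox   [T -> eats]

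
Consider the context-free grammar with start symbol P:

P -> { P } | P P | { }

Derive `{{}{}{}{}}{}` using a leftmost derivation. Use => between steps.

P => PP   [P -> P P]
PP => {P}P   [P -> { P }]
{P}P => {PP}P   [P -> P P]
{PP}P => {PPP}P   [P -> P P]
{PPP}P => {{}PP}P   [P -> { }]
{{}PP}P => {{}PPP}P   [P -> P P]
{{}PPP}P => {{}{}PP}P   [P -> { }]
{{}{}PP}P => {{}{}{}P}P   [P -> { }]
{{}{}{}P}P => {{}{}{}{}}P   [P -> { }]
{{}{}{}{}}P => {{}{}{}{}}{}   [P -> { }]

P=>PP=>{P}P=>{PP}P=>{PPP}P=>{{}PP}P=>{{}PPP}P=>{{}{}PP}P=>{{}{}{}P}P=>{{}{}{}{}}P=>{{}{}{}{}}{}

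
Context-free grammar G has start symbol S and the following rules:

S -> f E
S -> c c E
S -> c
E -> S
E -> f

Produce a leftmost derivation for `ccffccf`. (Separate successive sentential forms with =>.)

S => ccE => ccS => ccfE => ccfS => ccffE => ccffS => ccffccE => ccffccf

S => ccE   [S -> c c E]
ccE => ccS   [E -> S]
ccS => ccfE   [S -> f E]
ccfE => ccfS   [E -> S]
ccfS => ccffE   [S -> f E]
ccffE => ccffS   [E -> S]
ccffS => ccffccE   [S -> c c E]
ccffccE => ccffccf   [E -> f]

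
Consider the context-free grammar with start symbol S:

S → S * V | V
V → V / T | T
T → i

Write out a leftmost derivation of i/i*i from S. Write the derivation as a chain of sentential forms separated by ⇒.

S⇒S*V⇒V*V⇒V/T*V⇒T/T*V⇒i/T*V⇒i/i*V⇒i/i*T⇒i/i*i

S ⇒ S*V   [S → S * V]
S*V ⇒ V*V   [S → V]
V*V ⇒ V/T*V   [V → V / T]
V/T*V ⇒ T/T*V   [V → T]
T/T*V ⇒ i/T*V   [T → i]
i/T*V ⇒ i/i*V   [T → i]
i/i*V ⇒ i/i*T   [V → T]
i/i*T ⇒ i/i*i   [T → i]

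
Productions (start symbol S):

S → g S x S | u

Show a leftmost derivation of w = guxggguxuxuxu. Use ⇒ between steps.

S ⇒ gSxS ⇒ guxS ⇒ guxgSxS ⇒ guxggSxSxS ⇒ guxgggSxSxSxS ⇒ guxggguxSxSxS ⇒ guxggguxuxSxS ⇒ guxggguxuxuxS ⇒ guxggguxuxuxu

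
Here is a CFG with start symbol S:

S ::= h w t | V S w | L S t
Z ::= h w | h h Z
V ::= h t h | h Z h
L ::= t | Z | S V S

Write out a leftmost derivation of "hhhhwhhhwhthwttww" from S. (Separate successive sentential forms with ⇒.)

S ⇒ VSw ⇒ hZhSw ⇒ hhhZhSw ⇒ hhhhwhSw ⇒ hhhhwhVSww ⇒ hhhhwhhZhSww ⇒ hhhhwhhhwhSww ⇒ hhhhwhhhwhLStww ⇒ hhhhwhhhwhtStww ⇒ hhhhwhhhwhthwttww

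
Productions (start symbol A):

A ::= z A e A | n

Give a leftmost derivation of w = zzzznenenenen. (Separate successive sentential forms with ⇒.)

A ⇒ zAeA   [A ::= z A e A]
zAeA ⇒ zzAeAeA   [A ::= z A e A]
zzAeAeA ⇒ zzzAeAeAeA   [A ::= z A e A]
zzzAeAeAeA ⇒ zzzzAeAeAeAeA   [A ::= z A e A]
zzzzAeAeAeAeA ⇒ zzzzneAeAeAeA   [A ::= n]
zzzzneAeAeAeA ⇒ zzzzneneAeAeA   [A ::= n]
zzzzneneAeAeA ⇒ zzzzneneneAeA   [A ::= n]
zzzzneneneAeA ⇒ zzzzneneneneA   [A ::= n]
zzzzneneneneA ⇒ zzzznenenenen   [A ::= n]

A⇒zAeA⇒zzAeAeA⇒zzzAeAeAeA⇒zzzzAeAeAeAeA⇒zzzzneAeAeAeA⇒zzzzneneAeAeA⇒zzzzneneneAeA⇒zzzzneneneneA⇒zzzznenenenen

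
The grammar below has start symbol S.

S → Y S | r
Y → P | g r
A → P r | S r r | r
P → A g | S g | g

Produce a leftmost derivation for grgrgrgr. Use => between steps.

S => YS   [S → Y S]
YS => PS   [Y → P]
PS => SgS   [P → S g]
SgS => YSgS   [S → Y S]
YSgS => PSgS   [Y → P]
PSgS => AgSgS   [P → A g]
AgSgS => PrgSgS   [A → P r]
PrgSgS => grgSgS   [P → g]
grgSgS => grgYSgS   [S → Y S]
grgYSgS => grgPSgS   [Y → P]
grgPSgS => grgSgSgS   [P → S g]
grgSgSgS => grgrgSgS   [S → r]
grgrgSgS => grgrgrgS   [S → r]
grgrgrgS => grgrgrgr   [S → r]

S => YS => PS => SgS => YSgS => PSgS => AgSgS => PrgSgS => grgSgS => grgYSgS => grgPSgS => grgSgSgS => grgrgSgS => grgrgrgS => grgrgrgr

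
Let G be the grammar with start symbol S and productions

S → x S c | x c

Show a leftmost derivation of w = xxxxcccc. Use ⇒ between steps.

S ⇒ xSc ⇒ xxScc ⇒ xxxSccc ⇒ xxxxcccc

S ⇒ xSc   [S → x S c]
xSc ⇒ xxScc   [S → x S c]
xxScc ⇒ xxxSccc   [S → x S c]
xxxSccc ⇒ xxxxcccc   [S → x c]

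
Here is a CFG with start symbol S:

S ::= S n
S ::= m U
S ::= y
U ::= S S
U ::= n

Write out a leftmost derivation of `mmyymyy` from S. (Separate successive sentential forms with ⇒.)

S ⇒ mU   [S ::= m U]
mU ⇒ mSS   [U ::= S S]
mSS ⇒ mmUS   [S ::= m U]
mmUS ⇒ mmSSS   [U ::= S S]
mmSSS ⇒ mmySS   [S ::= y]
mmySS ⇒ mmyyS   [S ::= y]
mmyyS ⇒ mmyymU   [S ::= m U]
mmyymU ⇒ mmyymSS   [U ::= S S]
mmyymSS ⇒ mmyymyS   [S ::= y]
mmyymyS ⇒ mmyymyy   [S ::= y]

S ⇒ mU ⇒ mSS ⇒ mmUS ⇒ mmSSS ⇒ mmySS ⇒ mmyyS ⇒ mmyymU ⇒ mmyymSS ⇒ mmyymyS ⇒ mmyymyy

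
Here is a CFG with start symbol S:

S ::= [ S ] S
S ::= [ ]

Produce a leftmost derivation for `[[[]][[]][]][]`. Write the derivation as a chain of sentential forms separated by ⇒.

S⇒[S]S⇒[[S]S]S⇒[[[]]S]S⇒[[[]][S]S]S⇒[[[]][[]]S]S⇒[[[]][[]][]]S⇒[[[]][[]][]][]

S ⇒ [S]S   [S ::= [ S ] S]
[S]S ⇒ [[S]S]S   [S ::= [ S ] S]
[[S]S]S ⇒ [[[]]S]S   [S ::= [ ]]
[[[]]S]S ⇒ [[[]][S]S]S   [S ::= [ S ] S]
[[[]][S]S]S ⇒ [[[]][[]]S]S   [S ::= [ ]]
[[[]][[]]S]S ⇒ [[[]][[]][]]S   [S ::= [ ]]
[[[]][[]][]]S ⇒ [[[]][[]][]][]   [S ::= [ ]]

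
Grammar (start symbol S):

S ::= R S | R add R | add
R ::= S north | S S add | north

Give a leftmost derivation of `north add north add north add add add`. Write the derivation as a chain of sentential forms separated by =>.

S => R S => S S add S => R add R S add S => S north add R S add S => R S north add R S add S => north S north add R S add S => north add north add R S add S => north add north add north S add S => north add north add north add add S => north add north add north add add add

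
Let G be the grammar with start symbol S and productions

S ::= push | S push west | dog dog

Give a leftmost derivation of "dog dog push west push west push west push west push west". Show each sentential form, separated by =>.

S => S push west => S push west push west => S push west push west push west => S push west push west push west push west => S push west push west push west push west push west => dog dog push west push west push west push west push west

S => S push west   [S ::= S push west]
S push west => S push west push west   [S ::= S push west]
S push west push west => S push west push west push west   [S ::= S push west]
S push west push west push west => S push west push west push west push west   [S ::= S push west]
S push west push west push west push west => S push west push west push west push west push west   [S ::= S push west]
S push west push west push west push west push west => dog dog push west push west push west push west push west   [S ::= dog dog]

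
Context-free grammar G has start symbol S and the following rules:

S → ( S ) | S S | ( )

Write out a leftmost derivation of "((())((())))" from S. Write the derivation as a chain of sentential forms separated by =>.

S => (S) => (SS) => ((S)S) => ((())S) => ((())(S)) => ((())((S))) => ((())((())))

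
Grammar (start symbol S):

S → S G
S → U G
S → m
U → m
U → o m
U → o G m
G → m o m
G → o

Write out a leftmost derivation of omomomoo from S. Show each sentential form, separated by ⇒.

S ⇒ SG ⇒ SGG ⇒ SGGG ⇒ UGGGG ⇒ omGGGG ⇒ omoGGG ⇒ omomomGG ⇒ omomomoG ⇒ omomomoo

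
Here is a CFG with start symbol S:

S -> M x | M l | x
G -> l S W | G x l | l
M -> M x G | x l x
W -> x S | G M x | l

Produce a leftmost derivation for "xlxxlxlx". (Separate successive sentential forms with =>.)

S => Mx   [S -> M x]
Mx => MxGx   [M -> M x G]
MxGx => MxGxGx   [M -> M x G]
MxGxGx => xlxxGxGx   [M -> x l x]
xlxxGxGx => xlxxlxGx   [G -> l]
xlxxlxGx => xlxxlxlx   [G -> l]

S => Mx => MxGx => MxGxGx => xlxxGxGx => xlxxlxGx => xlxxlxlx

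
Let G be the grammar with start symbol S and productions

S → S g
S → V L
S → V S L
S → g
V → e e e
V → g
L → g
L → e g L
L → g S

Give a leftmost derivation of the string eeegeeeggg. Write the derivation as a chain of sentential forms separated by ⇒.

S ⇒ VSL   [S → V S L]
VSL ⇒ eeeSL   [V → e e e]
eeeSL ⇒ eeeVSLL   [S → V S L]
eeeVSLL ⇒ eeegSLL   [V → g]
eeegSLL ⇒ eeegVLLL   [S → V L]
eeegVLLL ⇒ eeegeeeLLL   [V → e e e]
eeegeeeLLL ⇒ eeegeeegLL   [L → g]
eeegeeegLL ⇒ eeegeeeggL   [L → g]
eeegeeeggL ⇒ eeegeeeggg   [L → g]

S ⇒ VSL ⇒ eeeSL ⇒ eeeVSLL ⇒ eeegSLL ⇒ eeegVLLL ⇒ eeegeeeLLL ⇒ eeegeeegLL ⇒ eeegeeeggL ⇒ eeegeeeggg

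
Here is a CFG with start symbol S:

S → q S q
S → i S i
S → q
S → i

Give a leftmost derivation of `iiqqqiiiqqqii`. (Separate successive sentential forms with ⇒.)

S⇒iSi⇒iiSii⇒iiqSqii⇒iiqqSqqii⇒iiqqqSqqqii⇒iiqqqiSiqqqii⇒iiqqqiiiqqqii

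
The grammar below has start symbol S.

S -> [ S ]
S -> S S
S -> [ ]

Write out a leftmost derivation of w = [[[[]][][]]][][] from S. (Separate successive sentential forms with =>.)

S => SS => SSS => [S]SS => [[S]]SS => [[SS]]SS => [[SSS]]SS => [[[S]SS]]SS => [[[[]]SS]]SS => [[[[]][]S]]SS => [[[[]][][]]]SS => [[[[]][][]]][]S => [[[[]][][]]][][]

S => SS   [S -> S S]
SS => SSS   [S -> S S]
SSS => [S]SS   [S -> [ S ]]
[S]SS => [[S]]SS   [S -> [ S ]]
[[S]]SS => [[SS]]SS   [S -> S S]
[[SS]]SS => [[SSS]]SS   [S -> S S]
[[SSS]]SS => [[[S]SS]]SS   [S -> [ S ]]
[[[S]SS]]SS => [[[[]]SS]]SS   [S -> [ ]]
[[[[]]SS]]SS => [[[[]][]S]]SS   [S -> [ ]]
[[[[]][]S]]SS => [[[[]][][]]]SS   [S -> [ ]]
[[[[]][][]]]SS => [[[[]][][]]][]S   [S -> [ ]]
[[[[]][][]]][]S => [[[[]][][]]][][]   [S -> [ ]]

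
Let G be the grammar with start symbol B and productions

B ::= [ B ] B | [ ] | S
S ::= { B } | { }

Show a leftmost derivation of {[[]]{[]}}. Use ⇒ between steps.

B⇒S⇒{B}⇒{[B]B}⇒{[[]]B}⇒{[[]]S}⇒{[[]]{B}}⇒{[[]]{[]}}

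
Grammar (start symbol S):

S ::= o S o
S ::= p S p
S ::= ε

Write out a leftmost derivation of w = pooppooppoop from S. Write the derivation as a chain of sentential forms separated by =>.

S=>pSp=>poSop=>pooSoop=>poopSpoop=>pooppSppoop=>pooppoSoppoop=>pooppooppoop

S => pSp   [S ::= p S p]
pSp => poSop   [S ::= o S o]
poSop => pooSoop   [S ::= o S o]
pooSoop => poopSpoop   [S ::= p S p]
poopSpoop => pooppSppoop   [S ::= p S p]
pooppSppoop => pooppoSoppoop   [S ::= o S o]
pooppoSoppoop => pooppooppoop   [S ::= ε]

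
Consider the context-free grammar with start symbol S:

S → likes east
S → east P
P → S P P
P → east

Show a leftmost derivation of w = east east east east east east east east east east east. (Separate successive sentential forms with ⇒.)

S ⇒ east P ⇒ east S P P ⇒ east east P P P ⇒ east east S P P P P ⇒ east east east P P P P P ⇒ east east east S P P P P P P ⇒ east east east east P P P P P P P ⇒ east east east east east P P P P P P ⇒ east east east east east east P P P P P ⇒ east east east east east east east P P P P ⇒ east east east east east east east east P P P ⇒ east east east east east east east east east P P ⇒ east east east east east east east east east east P ⇒ east east east east east east east east east east east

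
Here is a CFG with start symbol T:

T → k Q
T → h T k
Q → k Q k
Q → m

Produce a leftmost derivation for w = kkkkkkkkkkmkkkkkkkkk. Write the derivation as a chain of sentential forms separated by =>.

T => kQ   [T → k Q]
kQ => kkQk   [Q → k Q k]
kkQk => kkkQkk   [Q → k Q k]
kkkQkk => kkkkQkkk   [Q → k Q k]
kkkkQkkk => kkkkkQkkkk   [Q → k Q k]
kkkkkQkkkk => kkkkkkQkkkkk   [Q → k Q k]
kkkkkkQkkkkk => kkkkkkkQkkkkkk   [Q → k Q k]
kkkkkkkQkkkkkk => kkkkkkkkQkkkkkkk   [Q → k Q k]
kkkkkkkkQkkkkkkk => kkkkkkkkkQkkkkkkkk   [Q → k Q k]
kkkkkkkkkQkkkkkkkk => kkkkkkkkkkQkkkkkkkkk   [Q → k Q k]
kkkkkkkkkkQkkkkkkkkk => kkkkkkkkkkmkkkkkkkkk   [Q → m]

T => kQ => kkQk => kkkQkk => kkkkQkkk => kkkkkQkkkk => kkkkkkQkkkkk => kkkkkkkQkkkkkk => kkkkkkkkQkkkkkkk => kkkkkkkkkQkkkkkkkk => kkkkkkkkkkQkkkkkkkkk => kkkkkkkkkkmkkkkkkkkk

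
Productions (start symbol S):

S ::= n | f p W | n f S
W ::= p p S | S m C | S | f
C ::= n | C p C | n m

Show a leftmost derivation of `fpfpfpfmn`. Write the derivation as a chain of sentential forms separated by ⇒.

S ⇒ fpW ⇒ fpSmC ⇒ fpfpWmC ⇒ fpfpSmC ⇒ fpfpfpWmC ⇒ fpfpfpfmC ⇒ fpfpfpfmn

S ⇒ fpW   [S ::= f p W]
fpW ⇒ fpSmC   [W ::= S m C]
fpSmC ⇒ fpfpWmC   [S ::= f p W]
fpfpWmC ⇒ fpfpSmC   [W ::= S]
fpfpSmC ⇒ fpfpfpWmC   [S ::= f p W]
fpfpfpWmC ⇒ fpfpfpfmC   [W ::= f]
fpfpfpfmC ⇒ fpfpfpfmn   [C ::= n]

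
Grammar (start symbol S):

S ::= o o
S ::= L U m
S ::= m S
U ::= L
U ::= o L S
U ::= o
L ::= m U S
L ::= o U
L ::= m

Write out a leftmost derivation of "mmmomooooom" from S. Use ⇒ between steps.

S ⇒ mS   [S ::= m S]
mS ⇒ mmS   [S ::= m S]
mmS ⇒ mmLUm   [S ::= L U m]
mmLUm ⇒ mmmUSUm   [L ::= m U S]
mmmUSUm ⇒ mmmoLSSUm   [U ::= o L S]
mmmoLSSUm ⇒ mmmomSSUm   [L ::= m]
mmmomSSUm ⇒ mmmomooSUm   [S ::= o o]
mmmomooSUm ⇒ mmmomooooUm   [S ::= o o]
mmmomooooUm ⇒ mmmomooooom   [U ::= o]

S ⇒ mS ⇒ mmS ⇒ mmLUm ⇒ mmmUSUm ⇒ mmmoLSSUm ⇒ mmmomSSUm ⇒ mmmomooSUm ⇒ mmmomooooUm ⇒ mmmomooooom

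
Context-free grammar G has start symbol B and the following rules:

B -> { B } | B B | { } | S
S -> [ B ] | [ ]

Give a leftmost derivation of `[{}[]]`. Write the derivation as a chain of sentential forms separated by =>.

B => S   [B -> S]
S => [B]   [S -> [ B ]]
[B] => [BB]   [B -> B B]
[BB] => [{}B]   [B -> { }]
[{}B] => [{}S]   [B -> S]
[{}S] => [{}[]]   [S -> [ ]]

B => S => [B] => [BB] => [{}B] => [{}S] => [{}[]]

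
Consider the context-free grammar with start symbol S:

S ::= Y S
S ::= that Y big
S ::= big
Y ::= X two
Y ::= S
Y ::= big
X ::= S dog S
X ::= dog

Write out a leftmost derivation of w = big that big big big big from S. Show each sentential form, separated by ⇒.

S ⇒ Y S ⇒ big S ⇒ big Y S ⇒ big S S ⇒ big that Y big S ⇒ big that big big S ⇒ big that big big Y S ⇒ big that big big big S ⇒ big that big big big big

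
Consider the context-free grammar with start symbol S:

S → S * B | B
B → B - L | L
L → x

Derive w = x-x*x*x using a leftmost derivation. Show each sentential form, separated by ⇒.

S ⇒ S*B   [S → S * B]
S*B ⇒ S*B*B   [S → S * B]
S*B*B ⇒ B*B*B   [S → B]
B*B*B ⇒ B-L*B*B   [B → B - L]
B-L*B*B ⇒ L-L*B*B   [B → L]
L-L*B*B ⇒ x-L*B*B   [L → x]
x-L*B*B ⇒ x-x*B*B   [L → x]
x-x*B*B ⇒ x-x*L*B   [B → L]
x-x*L*B ⇒ x-x*x*B   [L → x]
x-x*x*B ⇒ x-x*x*L   [B → L]
x-x*x*L ⇒ x-x*x*x   [L → x]

S⇒S*B⇒S*B*B⇒B*B*B⇒B-L*B*B⇒L-L*B*B⇒x-L*B*B⇒x-x*B*B⇒x-x*L*B⇒x-x*x*B⇒x-x*x*L⇒x-x*x*x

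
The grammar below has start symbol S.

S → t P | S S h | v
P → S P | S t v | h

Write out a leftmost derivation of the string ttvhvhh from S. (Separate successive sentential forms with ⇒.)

S ⇒ tP   [S → t P]
tP ⇒ tSP   [P → S P]
tSP ⇒ tSShP   [S → S S h]
tSShP ⇒ ttPShP   [S → t P]
ttPShP ⇒ ttSPShP   [P → S P]
ttSPShP ⇒ ttvPShP   [S → v]
ttvPShP ⇒ ttvhShP   [P → h]
ttvhShP ⇒ ttvhvhP   [S → v]
ttvhvhP ⇒ ttvhvhh   [P → h]

S ⇒ tP ⇒ tSP ⇒ tSShP ⇒ ttPShP ⇒ ttSPShP ⇒ ttvPShP ⇒ ttvhShP ⇒ ttvhvhP ⇒ ttvhvhh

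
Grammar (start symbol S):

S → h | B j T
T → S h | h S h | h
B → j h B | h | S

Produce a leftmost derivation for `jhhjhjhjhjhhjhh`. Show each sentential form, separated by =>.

S => BjT   [S → B j T]
BjT => jhBjT   [B → j h B]
jhBjT => jhhjT   [B → h]
jhhjT => jhhjhSh   [T → h S h]
jhhjhSh => jhhjhBjTh   [S → B j T]
jhhjhBjTh => jhhjhjhBjTh   [B → j h B]
jhhjhjhBjTh => jhhjhjhjhBjTh   [B → j h B]
jhhjhjhjhBjTh => jhhjhjhjhjhBjTh   [B → j h B]
jhhjhjhjhjhBjTh => jhhjhjhjhjhhjTh   [B → h]
jhhjhjhjhjhhjTh => jhhjhjhjhjhhjhh   [T → h]

S=>BjT=>jhBjT=>jhhjT=>jhhjhSh=>jhhjhBjTh=>jhhjhjhBjTh=>jhhjhjhjhBjTh=>jhhjhjhjhjhBjTh=>jhhjhjhjhjhhjTh=>jhhjhjhjhjhhjhh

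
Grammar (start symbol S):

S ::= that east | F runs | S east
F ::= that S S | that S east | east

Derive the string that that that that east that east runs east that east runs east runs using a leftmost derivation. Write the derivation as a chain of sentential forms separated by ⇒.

S ⇒ F runs   [S ::= F runs]
F runs ⇒ that S east runs   [F ::= that S east]
that S east runs ⇒ that F runs east runs   [S ::= F runs]
that F runs east runs ⇒ that that S S runs east runs   [F ::= that S S]
that that S S runs east runs ⇒ that that S east S runs east runs   [S ::= S east]
that that S east S runs east runs ⇒ that that F runs east S runs east runs   [S ::= F runs]
that that F runs east S runs east runs ⇒ that that that S S runs east S runs east runs   [F ::= that S S]
that that that S S runs east S runs east runs ⇒ that that that that east S runs east S runs east runs   [S ::= that east]
that that that that east S runs east S runs east runs ⇒ that that that that east that east runs east S runs east runs   [S ::= that east]
that that that that east that east runs east S runs east runs ⇒ that that that that east that east runs east that east runs east runs   [S ::= that east]

S ⇒ F runs ⇒ that S east runs ⇒ that F runs east runs ⇒ that that S S runs east runs ⇒ that that S east S runs east runs ⇒ that that F runs east S runs east runs ⇒ that that that S S runs east S runs east runs ⇒ that that that that east S runs east S runs east runs ⇒ that that that that east that east runs east S runs east runs ⇒ that that that that east that east runs east that east runs east runs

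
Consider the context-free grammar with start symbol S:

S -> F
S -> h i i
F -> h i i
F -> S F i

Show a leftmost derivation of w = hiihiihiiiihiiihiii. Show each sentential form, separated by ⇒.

S ⇒ F   [S -> F]
F ⇒ SFi   [F -> S F i]
SFi ⇒ FFi   [S -> F]
FFi ⇒ SFiFi   [F -> S F i]
SFiFi ⇒ FFiFi   [S -> F]
FFiFi ⇒ SFiFiFi   [F -> S F i]
SFiFiFi ⇒ hiiFiFiFi   [S -> h i i]
hiiFiFiFi ⇒ hiiSFiiFiFi   [F -> S F i]
hiiSFiiFiFi ⇒ hiihiiFiiFiFi   [S -> h i i]
hiihiiFiiFiFi ⇒ hiihiihiiiiFiFi   [F -> h i i]
hiihiihiiiiFiFi ⇒ hiihiihiiiihiiiFi   [F -> h i i]
hiihiihiiiihiiiFi ⇒ hiihiihiiiihiiihiii   [F -> h i i]

S ⇒ F ⇒ SFi ⇒ FFi ⇒ SFiFi ⇒ FFiFi ⇒ SFiFiFi ⇒ hiiFiFiFi ⇒ hiiSFiiFiFi ⇒ hiihiiFiiFiFi ⇒ hiihiihiiiiFiFi ⇒ hiihiihiiiihiiiFi ⇒ hiihiihiiiihiiihiii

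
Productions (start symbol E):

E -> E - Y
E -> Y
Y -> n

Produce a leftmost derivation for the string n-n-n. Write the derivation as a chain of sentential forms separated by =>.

E=>E-Y=>E-Y-Y=>Y-Y-Y=>n-Y-Y=>n-n-Y=>n-n-n

E => E-Y   [E -> E - Y]
E-Y => E-Y-Y   [E -> E - Y]
E-Y-Y => Y-Y-Y   [E -> Y]
Y-Y-Y => n-Y-Y   [Y -> n]
n-Y-Y => n-n-Y   [Y -> n]
n-n-Y => n-n-n   [Y -> n]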